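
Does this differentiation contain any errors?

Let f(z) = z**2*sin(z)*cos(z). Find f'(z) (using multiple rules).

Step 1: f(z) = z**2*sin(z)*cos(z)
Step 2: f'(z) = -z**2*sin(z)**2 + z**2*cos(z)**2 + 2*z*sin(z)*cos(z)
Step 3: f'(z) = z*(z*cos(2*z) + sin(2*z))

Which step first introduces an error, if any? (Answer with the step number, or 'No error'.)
No error

All steps in this derivation are correct.
The final answer f'(z) = z*(z*cos(2*z) + sin(2*z)) is valid.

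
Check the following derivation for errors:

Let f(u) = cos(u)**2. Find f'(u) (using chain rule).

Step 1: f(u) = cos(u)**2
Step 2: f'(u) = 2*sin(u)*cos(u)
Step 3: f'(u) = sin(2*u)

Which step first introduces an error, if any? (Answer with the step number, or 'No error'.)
Step 2

Step 2 is incorrect due to a sign flip.
The step shows: 2*sin(u)*cos(u)
The correct value should be: -2*sin(u)*cos(u)

Explanation: The sign of the whole expression was flipped: the term -2*sin(u)*cos(u) was incorrectly written as 2*sin(u)*cos(u)
The later steps are derived from this incorrect expression, so the error originates in Step 2.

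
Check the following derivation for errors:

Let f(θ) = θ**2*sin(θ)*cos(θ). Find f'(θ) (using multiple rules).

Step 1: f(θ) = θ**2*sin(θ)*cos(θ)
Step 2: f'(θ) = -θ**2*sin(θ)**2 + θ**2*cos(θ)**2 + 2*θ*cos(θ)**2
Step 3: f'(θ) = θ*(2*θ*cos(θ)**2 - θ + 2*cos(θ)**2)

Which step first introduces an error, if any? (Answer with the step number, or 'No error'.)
Step 2

Step 2 is incorrect due to a wrong trig function.
The step shows: -θ**2*sin(θ)**2 + θ**2*cos(θ)**2 + 2*θ*cos(θ)**2
The correct value should be: -θ**2*sin(θ)**2 + θ**2*cos(θ)**2 + 2*θ*sin(θ)*cos(θ)

Explanation: sin(θ) was incorrectly written as cos(θ): the term 2*θ*sin(θ)*cos(θ) was incorrectly written as 2*θ*cos(θ)**2
The later steps are derived from this incorrect expression, so the error originates in Step 2.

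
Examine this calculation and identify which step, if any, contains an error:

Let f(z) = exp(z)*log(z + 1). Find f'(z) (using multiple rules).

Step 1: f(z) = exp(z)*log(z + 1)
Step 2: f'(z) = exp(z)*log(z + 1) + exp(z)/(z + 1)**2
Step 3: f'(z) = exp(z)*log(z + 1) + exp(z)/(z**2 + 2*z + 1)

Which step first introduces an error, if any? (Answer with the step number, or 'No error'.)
Step 2

Step 2 is incorrect due to a wrong exponent.
The step shows: exp(z)*log(z + 1) + exp(z)/(z + 1)**2
The correct value should be: exp(z)*log(z + 1) + exp(z)/(z + 1)

Explanation: The exponent -1 on z + 1 was incorrectly written as -2: the term exp(z)/(z + 1) was incorrectly written as exp(z)/(z + 1)**2
The later steps are derived from this incorrect expression, so the error originates in Step 2.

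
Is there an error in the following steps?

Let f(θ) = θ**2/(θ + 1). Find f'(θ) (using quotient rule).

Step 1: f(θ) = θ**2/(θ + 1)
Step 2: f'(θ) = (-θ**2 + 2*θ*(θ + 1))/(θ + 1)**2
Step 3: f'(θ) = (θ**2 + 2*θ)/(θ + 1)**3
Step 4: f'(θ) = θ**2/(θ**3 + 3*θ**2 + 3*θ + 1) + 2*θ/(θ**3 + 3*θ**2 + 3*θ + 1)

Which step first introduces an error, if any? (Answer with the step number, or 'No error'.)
Step 3

Step 3 is incorrect due to a wrong exponent.
The step shows: (θ**2 + 2*θ)/(θ + 1)**3
The correct value should be: (θ**2 + 2*θ)/(θ + 1)**2

Explanation: The exponent -2 on θ + 1 was incorrectly written as -3: the term (θ**2 + 2*θ)/(θ + 1)**2 was incorrectly written as (θ**2 + 2*θ)/(θ + 1)**3
The later steps are derived from this incorrect expression, so the error originates in Step 3.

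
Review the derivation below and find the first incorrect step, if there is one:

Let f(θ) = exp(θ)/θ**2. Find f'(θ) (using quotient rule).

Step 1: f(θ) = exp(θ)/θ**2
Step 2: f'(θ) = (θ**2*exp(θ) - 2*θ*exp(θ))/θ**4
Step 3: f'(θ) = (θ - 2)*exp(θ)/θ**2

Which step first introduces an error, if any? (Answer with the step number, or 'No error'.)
Step 3

Step 3 is incorrect due to a wrong exponent.
The step shows: (θ - 2)*exp(θ)/θ**2
The correct value should be: (θ - 2)*exp(θ)/θ**3

Explanation: The exponent -3 on θ was incorrectly written as -2: the term (θ - 2)*exp(θ)/θ**3 was incorrectly written as (θ - 2)*exp(θ)/θ**2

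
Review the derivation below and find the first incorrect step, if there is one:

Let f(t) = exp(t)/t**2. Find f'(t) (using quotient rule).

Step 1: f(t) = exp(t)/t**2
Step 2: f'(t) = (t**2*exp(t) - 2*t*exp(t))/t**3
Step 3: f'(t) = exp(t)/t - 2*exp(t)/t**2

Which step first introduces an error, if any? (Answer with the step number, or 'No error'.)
Step 2

Step 2 is incorrect due to a wrong exponent.
The step shows: (t**2*exp(t) - 2*t*exp(t))/t**3
The correct value should be: (t**2*exp(t) - 2*t*exp(t))/t**4

Explanation: The exponent -4 on t was incorrectly written as -3: the term (t**2*exp(t) - 2*t*exp(t))/t**4 was incorrectly written as (t**2*exp(t) - 2*t*exp(t))/t**3
The later steps are derived from this incorrect expression, so the error originates in Step 2.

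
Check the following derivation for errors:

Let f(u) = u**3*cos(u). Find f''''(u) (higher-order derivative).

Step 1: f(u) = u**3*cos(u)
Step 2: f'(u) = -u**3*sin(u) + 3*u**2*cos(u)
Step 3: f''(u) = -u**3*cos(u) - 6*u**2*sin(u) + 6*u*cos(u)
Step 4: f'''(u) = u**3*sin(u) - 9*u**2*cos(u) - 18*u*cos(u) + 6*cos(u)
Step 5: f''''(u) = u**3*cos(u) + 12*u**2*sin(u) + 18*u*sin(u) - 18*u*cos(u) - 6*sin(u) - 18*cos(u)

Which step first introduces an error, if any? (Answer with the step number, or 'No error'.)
Step 4

Step 4 is incorrect due to a wrong trig function.
The step shows: u**3*sin(u) - 9*u**2*cos(u) - 18*u*cos(u) + 6*cos(u)
The correct value should be: u**3*sin(u) - 9*u**2*cos(u) - 18*u*sin(u) + 6*cos(u)

Explanation: sin(u) was incorrectly written as cos(u): the term -18*u*sin(u) was incorrectly written as -18*u*cos(u)
The later steps are derived from this incorrect expression, so the error originates in Step 4.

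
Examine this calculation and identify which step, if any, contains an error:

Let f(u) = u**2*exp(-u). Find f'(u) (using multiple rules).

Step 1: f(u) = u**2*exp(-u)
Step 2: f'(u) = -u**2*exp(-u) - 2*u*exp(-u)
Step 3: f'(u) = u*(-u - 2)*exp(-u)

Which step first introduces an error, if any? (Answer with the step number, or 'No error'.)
Step 2

Step 2 is incorrect due to a sign flip.
The step shows: -u**2*exp(-u) - 2*u*exp(-u)
The correct value should be: -u**2*exp(-u) + 2*u*exp(-u)

Explanation: The sign of one term was flipped: the term 2*u*exp(-u) was incorrectly written as -2*u*exp(-u)
The later steps are derived from this incorrect expression, so the error originates in Step 2.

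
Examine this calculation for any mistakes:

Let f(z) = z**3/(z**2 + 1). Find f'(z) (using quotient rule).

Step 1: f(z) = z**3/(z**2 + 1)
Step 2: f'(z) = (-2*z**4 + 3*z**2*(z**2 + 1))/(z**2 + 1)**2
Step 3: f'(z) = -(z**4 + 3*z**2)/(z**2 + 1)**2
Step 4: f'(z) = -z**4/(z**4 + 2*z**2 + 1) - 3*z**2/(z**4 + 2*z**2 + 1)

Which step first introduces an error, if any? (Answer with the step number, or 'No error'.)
Step 3

Step 3 is incorrect due to a sign flip.
The step shows: -(z**4 + 3*z**2)/(z**2 + 1)**2
The correct value should be: (z**4 + 3*z**2)/(z**2 + 1)**2

Explanation: The sign of the whole expression was flipped: the term (z**4 + 3*z**2)/(z**2 + 1)**2 was incorrectly written as -(z**4 + 3*z**2)/(z**2 + 1)**2
The later steps are derived from this incorrect expression, so the error originates in Step 3.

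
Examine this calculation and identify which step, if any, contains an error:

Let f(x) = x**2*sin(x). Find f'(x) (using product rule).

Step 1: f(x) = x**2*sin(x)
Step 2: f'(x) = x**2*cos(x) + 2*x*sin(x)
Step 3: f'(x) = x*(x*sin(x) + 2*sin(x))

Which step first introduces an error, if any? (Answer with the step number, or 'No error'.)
Step 3

Step 3 is incorrect due to a wrong trig function.
The step shows: x*(x*sin(x) + 2*sin(x))
The correct value should be: x*(x*cos(x) + 2*sin(x))

Explanation: cos(x) was incorrectly written as sin(x): the term x*(x*cos(x) + 2*sin(x)) was incorrectly written as x*(x*sin(x) + 2*sin(x))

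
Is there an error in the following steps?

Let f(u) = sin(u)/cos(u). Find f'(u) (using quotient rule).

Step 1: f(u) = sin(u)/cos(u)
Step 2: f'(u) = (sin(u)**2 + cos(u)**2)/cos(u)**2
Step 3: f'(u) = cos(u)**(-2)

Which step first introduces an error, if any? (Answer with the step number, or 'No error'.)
No error

All steps in this derivation are correct.
The final answer f'(u) = cos(u)**(-2) is valid.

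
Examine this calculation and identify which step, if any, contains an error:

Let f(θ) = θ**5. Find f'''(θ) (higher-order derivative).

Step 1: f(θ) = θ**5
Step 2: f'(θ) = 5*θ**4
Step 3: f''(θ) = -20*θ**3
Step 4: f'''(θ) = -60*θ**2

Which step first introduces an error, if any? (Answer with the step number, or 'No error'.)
Step 3

Step 3 is incorrect due to a sign flip.
The step shows: -20*θ**3
The correct value should be: 20*θ**3

Explanation: The sign of the whole expression was flipped: the term 20*θ**3 was incorrectly written as -20*θ**3
The later steps are derived from this incorrect expression, so the error originates in Step 3.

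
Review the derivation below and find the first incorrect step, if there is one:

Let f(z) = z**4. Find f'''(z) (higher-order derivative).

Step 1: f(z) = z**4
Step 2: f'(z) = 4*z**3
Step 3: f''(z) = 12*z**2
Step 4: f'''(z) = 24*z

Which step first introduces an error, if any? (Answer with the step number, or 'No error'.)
No error

All steps in this derivation are correct.
The final answer f'''(z) = 24*z is valid.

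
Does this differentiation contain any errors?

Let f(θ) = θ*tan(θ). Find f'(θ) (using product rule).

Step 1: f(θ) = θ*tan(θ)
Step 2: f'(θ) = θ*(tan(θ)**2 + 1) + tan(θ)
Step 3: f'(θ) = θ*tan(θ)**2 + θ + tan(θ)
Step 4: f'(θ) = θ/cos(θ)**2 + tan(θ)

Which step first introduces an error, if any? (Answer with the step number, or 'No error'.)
No error

All steps in this derivation are correct.
The final answer f'(θ) = θ/cos(θ)**2 + tan(θ) is valid.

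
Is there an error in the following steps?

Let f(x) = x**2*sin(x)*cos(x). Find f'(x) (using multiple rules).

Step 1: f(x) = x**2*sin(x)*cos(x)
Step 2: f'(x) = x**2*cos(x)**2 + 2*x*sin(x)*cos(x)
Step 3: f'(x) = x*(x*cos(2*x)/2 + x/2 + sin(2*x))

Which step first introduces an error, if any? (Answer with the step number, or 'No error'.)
Step 2

Step 2 is incorrect due to a dropped term.
The step shows: x**2*cos(x)**2 + 2*x*sin(x)*cos(x)
The correct value should be: -x**2*sin(x)**2 + x**2*cos(x)**2 + 2*x*sin(x)*cos(x)

Explanation: A term was dropped: the term -x**2*sin(x)**2 was incorrectly omitted
The later steps are derived from this incorrect expression, so the error originates in Step 2.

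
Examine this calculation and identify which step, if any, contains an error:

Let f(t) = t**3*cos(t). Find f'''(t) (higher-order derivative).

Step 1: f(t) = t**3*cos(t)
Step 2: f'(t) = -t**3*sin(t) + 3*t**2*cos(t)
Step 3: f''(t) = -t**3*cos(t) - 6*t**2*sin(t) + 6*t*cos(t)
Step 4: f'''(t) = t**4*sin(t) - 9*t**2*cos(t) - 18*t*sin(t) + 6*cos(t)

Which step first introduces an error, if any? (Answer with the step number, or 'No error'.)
Step 4

Step 4 is incorrect due to a wrong exponent.
The step shows: t**4*sin(t) - 9*t**2*cos(t) - 18*t*sin(t) + 6*cos(t)
The correct value should be: t**3*sin(t) - 9*t**2*cos(t) - 18*t*sin(t) + 6*cos(t)

Explanation: The exponent 3 on t was incorrectly written as 4: the term t**3*sin(t) was incorrectly written as t**4*sin(t)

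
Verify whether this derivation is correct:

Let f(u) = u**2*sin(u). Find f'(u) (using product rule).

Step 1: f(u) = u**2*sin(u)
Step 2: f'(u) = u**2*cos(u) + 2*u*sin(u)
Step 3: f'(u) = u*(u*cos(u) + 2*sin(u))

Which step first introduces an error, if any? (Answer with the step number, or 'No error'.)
No error

All steps in this derivation are correct.
The final answer f'(u) = u*(u*cos(u) + 2*sin(u)) is valid.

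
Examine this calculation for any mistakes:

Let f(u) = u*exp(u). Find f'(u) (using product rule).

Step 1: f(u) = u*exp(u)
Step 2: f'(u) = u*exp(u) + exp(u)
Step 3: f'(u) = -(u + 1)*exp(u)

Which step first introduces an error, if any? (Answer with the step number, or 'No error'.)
Step 3

Step 3 is incorrect due to a sign flip.
The step shows: -(u + 1)*exp(u)
The correct value should be: (u + 1)*exp(u)

Explanation: The sign of the whole expression was flipped: the term (u + 1)*exp(u) was incorrectly written as -(u + 1)*exp(u)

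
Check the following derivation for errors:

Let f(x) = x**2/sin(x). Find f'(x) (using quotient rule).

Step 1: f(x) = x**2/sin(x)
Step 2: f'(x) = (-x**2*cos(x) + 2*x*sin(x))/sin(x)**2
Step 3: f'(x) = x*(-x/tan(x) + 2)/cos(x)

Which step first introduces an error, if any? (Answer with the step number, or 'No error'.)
Step 3

Step 3 is incorrect due to a wrong trig function.
The step shows: x*(-x/tan(x) + 2)/cos(x)
The correct value should be: x*(-x/tan(x) + 2)/sin(x)

Explanation: sin(x) was incorrectly written as cos(x): the term x*(-x/tan(x) + 2)/sin(x) was incorrectly written as x*(-x/tan(x) + 2)/cos(x)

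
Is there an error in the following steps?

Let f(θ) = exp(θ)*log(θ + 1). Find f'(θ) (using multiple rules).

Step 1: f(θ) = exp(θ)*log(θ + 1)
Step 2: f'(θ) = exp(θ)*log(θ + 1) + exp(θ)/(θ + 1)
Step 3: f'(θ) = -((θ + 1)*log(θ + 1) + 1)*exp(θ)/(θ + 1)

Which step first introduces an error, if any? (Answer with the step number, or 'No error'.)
Step 3

Step 3 is incorrect due to a sign flip.
The step shows: -((θ + 1)*log(θ + 1) + 1)*exp(θ)/(θ + 1)
The correct value should be: ((θ + 1)*log(θ + 1) + 1)*exp(θ)/(θ + 1)

Explanation: The sign of the whole expression was flipped: the term ((θ + 1)*log(θ + 1) + 1)*exp(θ)/(θ + 1) was incorrectly written as -((θ + 1)*log(θ + 1) + 1)*exp(θ)/(θ + 1)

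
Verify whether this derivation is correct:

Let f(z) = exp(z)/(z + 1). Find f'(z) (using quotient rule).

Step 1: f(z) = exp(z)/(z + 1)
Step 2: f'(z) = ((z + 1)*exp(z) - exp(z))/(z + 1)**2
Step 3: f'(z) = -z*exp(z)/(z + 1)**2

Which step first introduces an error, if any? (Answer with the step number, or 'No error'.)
Step 3

Step 3 is incorrect due to a sign flip.
The step shows: -z*exp(z)/(z + 1)**2
The correct value should be: z*exp(z)/(z + 1)**2

Explanation: The sign of the whole expression was flipped: the term z*exp(z)/(z + 1)**2 was incorrectly written as -z*exp(z)/(z + 1)**2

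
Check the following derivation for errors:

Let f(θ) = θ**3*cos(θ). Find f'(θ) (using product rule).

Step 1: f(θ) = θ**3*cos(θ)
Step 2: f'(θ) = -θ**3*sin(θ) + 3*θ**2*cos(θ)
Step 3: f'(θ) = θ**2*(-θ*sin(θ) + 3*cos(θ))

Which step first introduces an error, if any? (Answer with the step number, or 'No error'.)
No error

All steps in this derivation are correct.
The final answer f'(θ) = θ**2*(-θ*sin(θ) + 3*cos(θ)) is valid.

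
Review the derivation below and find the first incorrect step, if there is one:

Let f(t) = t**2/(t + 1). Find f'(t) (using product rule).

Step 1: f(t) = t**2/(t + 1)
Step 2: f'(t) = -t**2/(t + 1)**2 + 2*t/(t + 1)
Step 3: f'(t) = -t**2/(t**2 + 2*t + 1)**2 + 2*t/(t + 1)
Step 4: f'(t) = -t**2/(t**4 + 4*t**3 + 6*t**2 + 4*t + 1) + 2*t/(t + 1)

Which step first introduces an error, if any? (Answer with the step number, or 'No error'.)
Step 3

Step 3 is incorrect due to a wrong exponent.
The step shows: -t**2/(t**2 + 2*t + 1)**2 + 2*t/(t + 1)
The correct value should be: -t**2/(t**2 + 2*t + 1) + 2*t/(t + 1)

Explanation: The exponent -1 on t**2 + 2*t + 1 was incorrectly written as -2: the term -t**2/(t**2 + 2*t + 1) was incorrectly written as -t**2/(t**2 + 2*t + 1)**2
The later steps are derived from this incorrect expression, so the error originates in Step 3.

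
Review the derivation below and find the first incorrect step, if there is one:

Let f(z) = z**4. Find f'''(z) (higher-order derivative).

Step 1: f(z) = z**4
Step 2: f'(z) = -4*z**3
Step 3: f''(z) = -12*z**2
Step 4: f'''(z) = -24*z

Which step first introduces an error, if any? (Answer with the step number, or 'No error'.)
Step 2

Step 2 is incorrect due to a sign flip.
The step shows: -4*z**3
The correct value should be: 4*z**3

Explanation: The sign of the whole expression was flipped: the term 4*z**3 was incorrectly written as -4*z**3
The later steps are derived from this incorrect expression, so the error originates in Step 2.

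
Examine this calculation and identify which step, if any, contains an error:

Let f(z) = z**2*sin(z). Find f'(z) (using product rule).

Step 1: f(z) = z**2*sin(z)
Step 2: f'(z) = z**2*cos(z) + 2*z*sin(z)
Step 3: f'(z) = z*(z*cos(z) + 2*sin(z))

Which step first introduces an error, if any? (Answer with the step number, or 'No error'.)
No error

All steps in this derivation are correct.
The final answer f'(z) = z*(z*cos(z) + 2*sin(z)) is valid.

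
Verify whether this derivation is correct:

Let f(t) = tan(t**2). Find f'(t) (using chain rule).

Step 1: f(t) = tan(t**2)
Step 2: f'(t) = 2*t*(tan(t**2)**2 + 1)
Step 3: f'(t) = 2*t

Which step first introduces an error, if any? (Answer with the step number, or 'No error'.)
Step 3

Step 3 is incorrect due to a dropped term.
The step shows: 2*t
The correct value should be: 2*t*tan(t**2)**2 + 2*t

Explanation: A term was dropped: the term 2*t*tan(t**2)**2 was incorrectly omitted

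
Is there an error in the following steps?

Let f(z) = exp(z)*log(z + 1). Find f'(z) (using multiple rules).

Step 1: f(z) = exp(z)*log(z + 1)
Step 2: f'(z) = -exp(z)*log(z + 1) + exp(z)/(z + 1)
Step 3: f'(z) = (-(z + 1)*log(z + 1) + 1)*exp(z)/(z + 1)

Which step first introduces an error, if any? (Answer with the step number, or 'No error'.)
Step 2

Step 2 is incorrect due to a sign flip.
The step shows: -exp(z)*log(z + 1) + exp(z)/(z + 1)
The correct value should be: exp(z)*log(z + 1) + exp(z)/(z + 1)

Explanation: The sign of one term was flipped: the term exp(z)*log(z + 1) was incorrectly written as -exp(z)*log(z + 1)
The later steps are derived from this incorrect expression, so the error originates in Step 2.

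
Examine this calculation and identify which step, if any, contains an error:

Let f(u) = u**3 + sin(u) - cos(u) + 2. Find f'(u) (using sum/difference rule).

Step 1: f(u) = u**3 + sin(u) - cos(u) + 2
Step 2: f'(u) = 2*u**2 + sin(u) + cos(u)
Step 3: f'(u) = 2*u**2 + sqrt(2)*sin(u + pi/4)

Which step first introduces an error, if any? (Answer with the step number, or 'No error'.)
Step 2

Step 2 is incorrect due to a wrong coefficient.
The step shows: 2*u**2 + sin(u) + cos(u)
The correct value should be: 3*u**2 + sin(u) + cos(u)

Explanation: The coefficient 3 was incorrectly written as 2: the term 3*u**2 was incorrectly written as 2*u**2
The later steps are derived from this incorrect expression, so the error originates in Step 2.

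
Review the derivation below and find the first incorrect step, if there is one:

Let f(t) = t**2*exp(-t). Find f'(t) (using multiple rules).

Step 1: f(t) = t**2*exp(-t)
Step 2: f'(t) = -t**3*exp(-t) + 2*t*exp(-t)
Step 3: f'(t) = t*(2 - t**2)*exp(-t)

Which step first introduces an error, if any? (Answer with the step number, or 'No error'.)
Step 2

Step 2 is incorrect due to a wrong exponent.
The step shows: -t**3*exp(-t) + 2*t*exp(-t)
The correct value should be: -t**2*exp(-t) + 2*t*exp(-t)

Explanation: The exponent 2 on t was incorrectly written as 3: the term -t**2*exp(-t) was incorrectly written as -t**3*exp(-t)
The later steps are derived from this incorrect expression, so the error originates in Step 2.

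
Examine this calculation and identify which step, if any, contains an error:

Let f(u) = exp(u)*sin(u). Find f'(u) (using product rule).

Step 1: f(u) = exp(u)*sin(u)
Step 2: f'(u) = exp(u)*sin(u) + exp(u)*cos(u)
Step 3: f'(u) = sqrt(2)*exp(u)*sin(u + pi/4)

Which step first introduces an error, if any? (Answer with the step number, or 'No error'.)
No error

All steps in this derivation are correct.
The final answer f'(u) = sqrt(2)*exp(u)*sin(u + pi/4) is valid.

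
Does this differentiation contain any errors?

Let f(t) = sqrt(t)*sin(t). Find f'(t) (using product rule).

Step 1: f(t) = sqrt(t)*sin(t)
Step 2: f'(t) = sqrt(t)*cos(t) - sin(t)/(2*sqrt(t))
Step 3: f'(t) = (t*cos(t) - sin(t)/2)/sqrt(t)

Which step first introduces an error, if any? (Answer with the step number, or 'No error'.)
Step 2

Step 2 is incorrect due to a sign flip.
The step shows: sqrt(t)*cos(t) - sin(t)/(2*sqrt(t))
The correct value should be: sqrt(t)*cos(t) + sin(t)/(2*sqrt(t))

Explanation: The sign of one term was flipped: the term sin(t)/(2*sqrt(t)) was incorrectly written as -sin(t)/(2*sqrt(t))
The later steps are derived from this incorrect expression, so the error originates in Step 2.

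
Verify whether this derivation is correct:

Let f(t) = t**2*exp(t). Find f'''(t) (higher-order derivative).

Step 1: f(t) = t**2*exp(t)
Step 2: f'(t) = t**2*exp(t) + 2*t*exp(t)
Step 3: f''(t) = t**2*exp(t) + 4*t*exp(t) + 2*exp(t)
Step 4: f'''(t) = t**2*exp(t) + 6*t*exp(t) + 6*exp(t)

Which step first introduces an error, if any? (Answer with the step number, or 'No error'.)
No error

All steps in this derivation are correct.
The final answer f'''(t) = t**2*exp(t) + 6*t*exp(t) + 6*exp(t) is valid.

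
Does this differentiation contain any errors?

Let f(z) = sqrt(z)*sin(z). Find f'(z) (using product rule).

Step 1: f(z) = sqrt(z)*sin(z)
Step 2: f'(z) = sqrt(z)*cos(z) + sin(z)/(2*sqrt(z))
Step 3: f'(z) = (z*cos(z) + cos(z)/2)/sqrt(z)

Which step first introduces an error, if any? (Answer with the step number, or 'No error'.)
Step 3

Step 3 is incorrect due to a wrong trig function.
The step shows: (z*cos(z) + cos(z)/2)/sqrt(z)
The correct value should be: (z*cos(z) + sin(z)/2)/sqrt(z)

Explanation: sin(z) was incorrectly written as cos(z): the term (z*cos(z) + sin(z)/2)/sqrt(z) was incorrectly written as (z*cos(z) + cos(z)/2)/sqrt(z)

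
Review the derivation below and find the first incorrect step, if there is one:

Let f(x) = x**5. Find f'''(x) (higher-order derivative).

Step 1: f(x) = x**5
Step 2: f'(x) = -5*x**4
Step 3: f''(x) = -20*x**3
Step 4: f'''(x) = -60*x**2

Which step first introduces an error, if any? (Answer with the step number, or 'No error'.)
Step 2

Step 2 is incorrect due to a sign flip.
The step shows: -5*x**4
The correct value should be: 5*x**4

Explanation: The sign of the whole expression was flipped: the term 5*x**4 was incorrectly written as -5*x**4
The later steps are derived from this incorrect expression, so the error originates in Step 2.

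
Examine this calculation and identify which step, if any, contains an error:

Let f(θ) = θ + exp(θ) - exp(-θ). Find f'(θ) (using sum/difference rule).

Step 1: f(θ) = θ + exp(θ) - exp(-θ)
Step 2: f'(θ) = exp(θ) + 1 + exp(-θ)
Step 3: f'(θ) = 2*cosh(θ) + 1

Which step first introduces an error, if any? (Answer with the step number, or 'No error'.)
No error

All steps in this derivation are correct.
The final answer f'(θ) = 2*cosh(θ) + 1 is valid.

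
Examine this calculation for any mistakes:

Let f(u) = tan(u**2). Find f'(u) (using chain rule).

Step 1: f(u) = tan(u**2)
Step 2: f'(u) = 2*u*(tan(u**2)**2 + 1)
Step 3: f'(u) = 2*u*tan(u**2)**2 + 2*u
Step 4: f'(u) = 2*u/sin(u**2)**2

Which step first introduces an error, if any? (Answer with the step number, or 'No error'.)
Step 4

Step 4 is incorrect due to a wrong trig function.
The step shows: 2*u/sin(u**2)**2
The correct value should be: 2*u/cos(u**2)**2

Explanation: cos(u**2) was incorrectly written as sin(u**2): the term 2*u/cos(u**2)**2 was incorrectly written as 2*u/sin(u**2)**2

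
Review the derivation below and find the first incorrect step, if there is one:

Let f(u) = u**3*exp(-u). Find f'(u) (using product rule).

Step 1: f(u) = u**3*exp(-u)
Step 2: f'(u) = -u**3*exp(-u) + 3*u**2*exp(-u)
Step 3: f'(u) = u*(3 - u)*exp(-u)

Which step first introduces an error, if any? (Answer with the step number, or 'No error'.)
Step 3

Step 3 is incorrect due to a wrong exponent.
The step shows: u*(3 - u)*exp(-u)
The correct value should be: u**2*(3 - u)*exp(-u)

Explanation: The exponent 2 on u was incorrectly written as 1: the term u**2*(3 - u)*exp(-u) was incorrectly written as u*(3 - u)*exp(-u)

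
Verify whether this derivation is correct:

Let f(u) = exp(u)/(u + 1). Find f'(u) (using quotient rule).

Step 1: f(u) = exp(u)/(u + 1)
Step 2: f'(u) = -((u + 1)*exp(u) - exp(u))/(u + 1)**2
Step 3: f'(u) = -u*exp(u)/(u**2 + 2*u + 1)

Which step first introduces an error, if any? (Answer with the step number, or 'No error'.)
Step 2

Step 2 is incorrect due to a sign flip.
The step shows: -((u + 1)*exp(u) - exp(u))/(u + 1)**2
The correct value should be: ((u + 1)*exp(u) - exp(u))/(u + 1)**2

Explanation: The sign of the whole expression was flipped: the term ((u + 1)*exp(u) - exp(u))/(u + 1)**2 was incorrectly written as -((u + 1)*exp(u) - exp(u))/(u + 1)**2
The later steps are derived from this incorrect expression, so the error originates in Step 2.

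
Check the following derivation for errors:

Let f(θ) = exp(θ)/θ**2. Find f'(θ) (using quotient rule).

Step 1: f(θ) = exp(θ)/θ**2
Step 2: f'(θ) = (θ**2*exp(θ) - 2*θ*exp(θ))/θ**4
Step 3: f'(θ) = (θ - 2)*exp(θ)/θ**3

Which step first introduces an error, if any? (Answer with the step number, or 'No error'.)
No error

All steps in this derivation are correct.
The final answer f'(θ) = (θ - 2)*exp(θ)/θ**3 is valid.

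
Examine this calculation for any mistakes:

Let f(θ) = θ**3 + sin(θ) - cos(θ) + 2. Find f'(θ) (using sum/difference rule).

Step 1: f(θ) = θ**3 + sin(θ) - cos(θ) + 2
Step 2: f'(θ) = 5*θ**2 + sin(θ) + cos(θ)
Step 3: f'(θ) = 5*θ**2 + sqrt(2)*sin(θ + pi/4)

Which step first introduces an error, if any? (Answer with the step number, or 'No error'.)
Step 2

Step 2 is incorrect due to a wrong coefficient.
The step shows: 5*θ**2 + sin(θ) + cos(θ)
The correct value should be: 3*θ**2 + sin(θ) + cos(θ)

Explanation: The coefficient 3 was incorrectly written as 5: the term 3*θ**2 was incorrectly written as 5*θ**2
The later steps are derived from this incorrect expression, so the error originates in Step 2.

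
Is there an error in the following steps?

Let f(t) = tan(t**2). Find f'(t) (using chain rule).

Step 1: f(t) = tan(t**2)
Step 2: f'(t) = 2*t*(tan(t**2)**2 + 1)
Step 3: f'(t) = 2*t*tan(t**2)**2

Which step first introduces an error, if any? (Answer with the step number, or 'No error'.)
Step 3

Step 3 is incorrect due to a dropped term.
The step shows: 2*t*tan(t**2)**2
The correct value should be: 2*t*tan(t**2)**2 + 2*t

Explanation: A term was dropped: the term 2*t was incorrectly omitted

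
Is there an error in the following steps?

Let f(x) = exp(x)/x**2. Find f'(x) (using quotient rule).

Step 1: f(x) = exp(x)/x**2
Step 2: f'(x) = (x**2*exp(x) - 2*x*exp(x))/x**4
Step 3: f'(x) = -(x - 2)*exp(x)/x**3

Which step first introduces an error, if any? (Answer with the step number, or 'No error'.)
Step 3

Step 3 is incorrect due to a sign flip.
The step shows: -(x - 2)*exp(x)/x**3
The correct value should be: (x - 2)*exp(x)/x**3

Explanation: The sign of the whole expression was flipped: the term (x - 2)*exp(x)/x**3 was incorrectly written as -(x - 2)*exp(x)/x**3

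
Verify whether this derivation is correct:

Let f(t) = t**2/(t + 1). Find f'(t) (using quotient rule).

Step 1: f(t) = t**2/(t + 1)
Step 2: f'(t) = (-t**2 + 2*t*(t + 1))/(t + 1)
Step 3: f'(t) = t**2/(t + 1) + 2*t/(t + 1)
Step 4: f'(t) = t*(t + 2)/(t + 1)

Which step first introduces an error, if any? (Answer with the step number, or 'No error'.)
Step 2

Step 2 is incorrect due to a wrong exponent.
The step shows: (-t**2 + 2*t*(t + 1))/(t + 1)
The correct value should be: (-t**2 + 2*t*(t + 1))/(t + 1)**2

Explanation: The exponent -2 on t + 1 was incorrectly written as -1: the term (-t**2 + 2*t*(t + 1))/(t + 1)**2 was incorrectly written as (-t**2 + 2*t*(t + 1))/(t + 1)
The later steps are derived from this incorrect expression, so the error originates in Step 2.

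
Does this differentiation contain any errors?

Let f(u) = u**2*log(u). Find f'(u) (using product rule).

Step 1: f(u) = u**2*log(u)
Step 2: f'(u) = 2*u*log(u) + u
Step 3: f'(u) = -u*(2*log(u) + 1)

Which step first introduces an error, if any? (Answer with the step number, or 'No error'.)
Step 3

Step 3 is incorrect due to a sign flip.
The step shows: -u*(2*log(u) + 1)
The correct value should be: u*(2*log(u) + 1)

Explanation: The sign of the whole expression was flipped: the term u*(2*log(u) + 1) was incorrectly written as -u*(2*log(u) + 1)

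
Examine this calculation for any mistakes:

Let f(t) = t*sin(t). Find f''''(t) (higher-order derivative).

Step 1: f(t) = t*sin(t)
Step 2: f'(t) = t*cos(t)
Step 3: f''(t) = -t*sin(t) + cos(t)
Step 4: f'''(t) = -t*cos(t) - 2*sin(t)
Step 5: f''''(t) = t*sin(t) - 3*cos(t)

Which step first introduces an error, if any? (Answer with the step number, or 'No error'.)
Step 2

Step 2 is incorrect due to a dropped term.
The step shows: t*cos(t)
The correct value should be: t*cos(t) + sin(t)

Explanation: A term was dropped: the term sin(t) was incorrectly omitted
The later steps are derived from this incorrect expression, so the error originates in Step 2.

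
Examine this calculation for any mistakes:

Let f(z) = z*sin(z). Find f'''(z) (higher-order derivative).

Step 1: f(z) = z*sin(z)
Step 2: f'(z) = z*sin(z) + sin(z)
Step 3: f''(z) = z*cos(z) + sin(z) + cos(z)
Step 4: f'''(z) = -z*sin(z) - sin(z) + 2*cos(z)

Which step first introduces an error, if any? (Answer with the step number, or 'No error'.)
Step 2

Step 2 is incorrect due to a wrong trig function.
The step shows: z*sin(z) + sin(z)
The correct value should be: z*cos(z) + sin(z)

Explanation: cos(z) was incorrectly written as sin(z): the term z*cos(z) was incorrectly written as z*sin(z)
The later steps are derived from this incorrect expression, so the error originates in Step 2.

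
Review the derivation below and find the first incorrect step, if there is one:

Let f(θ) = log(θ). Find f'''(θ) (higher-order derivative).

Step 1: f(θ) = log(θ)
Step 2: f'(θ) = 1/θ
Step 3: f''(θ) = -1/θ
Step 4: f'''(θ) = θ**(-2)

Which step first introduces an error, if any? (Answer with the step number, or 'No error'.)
Step 3

Step 3 is incorrect due to a wrong exponent.
The step shows: -1/θ
The correct value should be: -1/θ**2

Explanation: The exponent -2 on θ was incorrectly written as -1: the term -1/θ**2 was incorrectly written as -1/θ
The later steps are derived from this incorrect expression, so the error originates in Step 3.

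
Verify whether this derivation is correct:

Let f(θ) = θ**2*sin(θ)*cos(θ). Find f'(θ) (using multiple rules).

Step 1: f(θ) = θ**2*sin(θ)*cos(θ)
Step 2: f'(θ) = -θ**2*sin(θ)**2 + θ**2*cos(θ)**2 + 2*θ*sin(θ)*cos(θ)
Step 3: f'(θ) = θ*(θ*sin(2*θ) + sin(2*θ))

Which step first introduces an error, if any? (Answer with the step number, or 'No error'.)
Step 3

Step 3 is incorrect due to a wrong trig function.
The step shows: θ*(θ*sin(2*θ) + sin(2*θ))
The correct value should be: θ*(θ*cos(2*θ) + sin(2*θ))

Explanation: cos(2*θ) was incorrectly written as sin(2*θ): the term θ*(θ*cos(2*θ) + sin(2*θ)) was incorrectly written as θ*(θ*sin(2*θ) + sin(2*θ))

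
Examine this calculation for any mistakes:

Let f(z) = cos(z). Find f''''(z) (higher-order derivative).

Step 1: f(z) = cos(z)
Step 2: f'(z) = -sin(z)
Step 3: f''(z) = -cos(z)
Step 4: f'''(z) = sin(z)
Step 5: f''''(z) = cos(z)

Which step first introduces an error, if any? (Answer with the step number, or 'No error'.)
No error

All steps in this derivation are correct.
The final answer f''''(z) = cos(z) is valid.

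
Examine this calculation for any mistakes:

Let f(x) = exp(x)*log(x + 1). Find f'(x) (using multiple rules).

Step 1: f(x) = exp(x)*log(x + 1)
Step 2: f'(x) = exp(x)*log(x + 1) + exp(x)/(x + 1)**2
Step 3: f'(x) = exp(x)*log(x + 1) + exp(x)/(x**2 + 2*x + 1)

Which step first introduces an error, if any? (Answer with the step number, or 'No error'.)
Step 2

Step 2 is incorrect due to a wrong exponent.
The step shows: exp(x)*log(x + 1) + exp(x)/(x + 1)**2
The correct value should be: exp(x)*log(x + 1) + exp(x)/(x + 1)

Explanation: The exponent -1 on x + 1 was incorrectly written as -2: the term exp(x)/(x + 1) was incorrectly written as exp(x)/(x + 1)**2
The later steps are derived from this incorrect expression, so the error originates in Step 2.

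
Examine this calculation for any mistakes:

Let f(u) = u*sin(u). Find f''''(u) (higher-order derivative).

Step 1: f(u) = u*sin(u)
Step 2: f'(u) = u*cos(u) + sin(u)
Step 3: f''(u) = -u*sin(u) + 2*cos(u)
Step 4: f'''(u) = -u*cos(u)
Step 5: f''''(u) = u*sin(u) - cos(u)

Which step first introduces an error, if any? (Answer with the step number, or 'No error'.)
Step 4

Step 4 is incorrect due to a dropped term.
The step shows: -u*cos(u)
The correct value should be: -u*cos(u) - 3*sin(u)

Explanation: A term was dropped: the term -3*sin(u) was incorrectly omitted
The later steps are derived from this incorrect expression, so the error originates in Step 4.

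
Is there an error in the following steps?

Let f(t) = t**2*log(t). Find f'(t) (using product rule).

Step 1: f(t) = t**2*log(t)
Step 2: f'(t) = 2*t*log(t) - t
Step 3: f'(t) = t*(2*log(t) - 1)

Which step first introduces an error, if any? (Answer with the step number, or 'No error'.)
Step 2

Step 2 is incorrect due to a sign flip.
The step shows: 2*t*log(t) - t
The correct value should be: 2*t*log(t) + t

Explanation: The sign of one term was flipped: the term t was incorrectly written as -t
The later steps are derived from this incorrect expression, so the error originates in Step 2.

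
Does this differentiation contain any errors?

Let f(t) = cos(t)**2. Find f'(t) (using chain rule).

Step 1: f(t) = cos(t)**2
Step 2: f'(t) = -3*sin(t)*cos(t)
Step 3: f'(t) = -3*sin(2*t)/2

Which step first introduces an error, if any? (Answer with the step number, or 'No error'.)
Step 2

Step 2 is incorrect due to a wrong coefficient.
The step shows: -3*sin(t)*cos(t)
The correct value should be: -2*sin(t)*cos(t)

Explanation: The coefficient -2 was incorrectly written as -3: the term -2*sin(t)*cos(t) was incorrectly written as -3*sin(t)*cos(t)
The later steps are derived from this incorrect expression, so the error originates in Step 2.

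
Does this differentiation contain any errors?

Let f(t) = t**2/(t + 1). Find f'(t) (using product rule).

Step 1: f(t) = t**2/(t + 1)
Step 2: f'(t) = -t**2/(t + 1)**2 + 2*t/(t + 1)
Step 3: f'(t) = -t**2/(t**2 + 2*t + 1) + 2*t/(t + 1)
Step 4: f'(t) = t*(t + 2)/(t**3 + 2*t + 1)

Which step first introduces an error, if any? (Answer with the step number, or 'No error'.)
Step 4

Step 4 is incorrect due to a wrong exponent.
The step shows: t*(t + 2)/(t**3 + 2*t + 1)
The correct value should be: t*(t + 2)/(t**2 + 2*t + 1)

Explanation: The exponent 2 on t was incorrectly written as 3: the term t*(t + 2)/(t**2 + 2*t + 1) was incorrectly written as t*(t + 2)/(t**3 + 2*t + 1)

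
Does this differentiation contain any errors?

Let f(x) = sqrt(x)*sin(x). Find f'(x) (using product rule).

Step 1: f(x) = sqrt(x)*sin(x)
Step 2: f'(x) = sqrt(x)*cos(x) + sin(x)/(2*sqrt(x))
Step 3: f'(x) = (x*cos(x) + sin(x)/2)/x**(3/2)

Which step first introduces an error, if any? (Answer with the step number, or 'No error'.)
Step 3

Step 3 is incorrect due to a wrong exponent.
The step shows: (x*cos(x) + sin(x)/2)/x**(3/2)
The correct value should be: (x*cos(x) + sin(x)/2)/sqrt(x)

Explanation: The exponent -1/2 on x was incorrectly written as -3/2: the term (x*cos(x) + sin(x)/2)/sqrt(x) was incorrectly written as (x*cos(x) + sin(x)/2)/x**(3/2)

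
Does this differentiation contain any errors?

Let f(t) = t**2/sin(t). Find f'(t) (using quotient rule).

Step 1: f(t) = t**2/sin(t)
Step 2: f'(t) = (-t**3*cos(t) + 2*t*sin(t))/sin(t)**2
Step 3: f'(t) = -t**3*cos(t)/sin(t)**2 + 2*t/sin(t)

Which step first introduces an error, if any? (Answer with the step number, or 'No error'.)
Step 2

Step 2 is incorrect due to a wrong exponent.
The step shows: (-t**3*cos(t) + 2*t*sin(t))/sin(t)**2
The correct value should be: (-t**2*cos(t) + 2*t*sin(t))/sin(t)**2

Explanation: The exponent 2 on t was incorrectly written as 3: the term (-t**2*cos(t) + 2*t*sin(t))/sin(t)**2 was incorrectly written as (-t**3*cos(t) + 2*t*sin(t))/sin(t)**2
The later steps are derived from this incorrect expression, so the error originates in Step 2.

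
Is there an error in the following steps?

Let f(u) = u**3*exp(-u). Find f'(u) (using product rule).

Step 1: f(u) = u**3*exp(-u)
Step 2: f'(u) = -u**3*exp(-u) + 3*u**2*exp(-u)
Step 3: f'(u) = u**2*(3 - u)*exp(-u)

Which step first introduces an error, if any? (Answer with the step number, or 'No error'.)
No error

All steps in this derivation are correct.
The final answer f'(u) = u**2*(3 - u)*exp(-u) is valid.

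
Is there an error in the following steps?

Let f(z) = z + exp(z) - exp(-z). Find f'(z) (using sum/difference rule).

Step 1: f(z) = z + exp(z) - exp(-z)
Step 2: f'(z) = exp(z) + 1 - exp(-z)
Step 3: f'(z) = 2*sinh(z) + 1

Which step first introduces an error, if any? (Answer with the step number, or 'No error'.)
Step 2

Step 2 is incorrect due to a sign flip.
The step shows: exp(z) + 1 - exp(-z)
The correct value should be: exp(z) + 1 + exp(-z)

Explanation: The sign of one term was flipped: the term exp(-z) was incorrectly written as -exp(-z)
The later steps are derived from this incorrect expression, so the error originates in Step 2.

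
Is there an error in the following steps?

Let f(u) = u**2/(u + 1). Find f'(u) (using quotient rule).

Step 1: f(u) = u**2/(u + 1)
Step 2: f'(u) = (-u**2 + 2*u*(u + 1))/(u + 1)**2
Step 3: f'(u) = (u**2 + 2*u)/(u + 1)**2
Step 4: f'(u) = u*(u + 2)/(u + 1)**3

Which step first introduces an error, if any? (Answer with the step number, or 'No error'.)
Step 4

Step 4 is incorrect due to a wrong exponent.
The step shows: u*(u + 2)/(u + 1)**3
The correct value should be: u*(u + 2)/(u + 1)**2

Explanation: The exponent -2 on u + 1 was incorrectly written as -3: the term u*(u + 2)/(u + 1)**2 was incorrectly written as u*(u + 2)/(u + 1)**3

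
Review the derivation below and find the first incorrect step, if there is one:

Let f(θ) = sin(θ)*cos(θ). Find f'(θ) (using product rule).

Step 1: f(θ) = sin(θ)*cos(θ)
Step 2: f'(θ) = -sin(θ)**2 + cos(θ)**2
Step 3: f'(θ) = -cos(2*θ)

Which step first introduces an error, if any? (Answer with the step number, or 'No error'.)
Step 3

Step 3 is incorrect due to a sign flip.
The step shows: -cos(2*θ)
The correct value should be: cos(2*θ)

Explanation: The sign of the whole expression was flipped: the term cos(2*θ) was incorrectly written as -cos(2*θ)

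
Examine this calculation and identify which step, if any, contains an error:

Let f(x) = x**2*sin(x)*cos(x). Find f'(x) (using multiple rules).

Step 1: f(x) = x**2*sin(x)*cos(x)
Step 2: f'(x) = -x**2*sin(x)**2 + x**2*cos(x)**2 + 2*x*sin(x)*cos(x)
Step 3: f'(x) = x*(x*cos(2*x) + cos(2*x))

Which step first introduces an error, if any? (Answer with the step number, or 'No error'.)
Step 3

Step 3 is incorrect due to a wrong trig function.
The step shows: x*(x*cos(2*x) + cos(2*x))
The correct value should be: x*(x*cos(2*x) + sin(2*x))

Explanation: sin(2*x) was incorrectly written as cos(2*x): the term x*(x*cos(2*x) + sin(2*x)) was incorrectly written as x*(x*cos(2*x) + cos(2*x))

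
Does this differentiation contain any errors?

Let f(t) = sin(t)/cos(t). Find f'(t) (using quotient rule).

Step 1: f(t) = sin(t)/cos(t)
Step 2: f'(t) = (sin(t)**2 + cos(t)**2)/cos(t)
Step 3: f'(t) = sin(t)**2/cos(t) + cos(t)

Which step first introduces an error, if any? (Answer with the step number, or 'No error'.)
Step 2

Step 2 is incorrect due to a wrong exponent.
The step shows: (sin(t)**2 + cos(t)**2)/cos(t)
The correct value should be: (sin(t)**2 + cos(t)**2)/cos(t)**2

Explanation: The exponent -2 on cos(t) was incorrectly written as -1: the term (sin(t)**2 + cos(t)**2)/cos(t)**2 was incorrectly written as (sin(t)**2 + cos(t)**2)/cos(t)
The later steps are derived from this incorrect expression, so the error originates in Step 2.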